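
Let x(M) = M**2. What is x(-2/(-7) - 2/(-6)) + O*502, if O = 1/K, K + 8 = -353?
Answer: -160373/159201 ≈ -1.0074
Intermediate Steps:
K = -361 (K = -8 - 353 = -361)
O = -1/361 (O = 1/(-361) = -1/361 ≈ -0.0027701)
x(-2/(-7) - 2/(-6)) + O*502 = (-2/(-7) - 2/(-6))**2 - 1/361*502 = (-2*(-1/7) - 2*(-1/6))**2 - 502/361 = (2/7 + 1/3)**2 - 502/361 = (13/21)**2 - 502/361 = 169/441 - 502/361 = -160373/159201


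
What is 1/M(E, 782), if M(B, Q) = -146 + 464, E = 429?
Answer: 1/318 ≈ 0.0031447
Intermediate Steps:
M(B, Q) = 318
1/M(E, 782) = 1/318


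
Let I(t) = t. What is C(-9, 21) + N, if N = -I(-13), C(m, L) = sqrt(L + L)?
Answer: 13 + sqrt(42) ≈ 19.481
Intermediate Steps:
C(m, L) = sqrt(2)*sqrt(L) (C(m, L) = sqrt(2*L) = sqrt(2)*sqrt(L))
N = 13 (N = -1*(-13) = 13)
C(-9, 21) + N = sqrt(2)*sqrt(21) + 13 = sqrt(42) + 13 = 13 + sqrt(42)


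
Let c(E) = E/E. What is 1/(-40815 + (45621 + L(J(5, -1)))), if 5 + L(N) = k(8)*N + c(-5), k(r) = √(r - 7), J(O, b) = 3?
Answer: 1/4805 ≈ 0.00020812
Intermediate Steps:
c(E) = 1
k(r) = √(-7 + r)
L(N) = -4 + N (L(N) = -5 + (√(-7 + 8)*N + 1) = -5 + (√1*N + 1) = -5 + (1*N + 1) = -5 + (N + 1) = -5 + (1 + N) = -4 + N)
1/(-40815 + (45621 + L(J(5, -1)))) = 1/(-40815 + (45621 + (-4 + 3))) = 1/(-40815 + (45621 - 1)) = 1/(-40815 + 45620) = 1/4805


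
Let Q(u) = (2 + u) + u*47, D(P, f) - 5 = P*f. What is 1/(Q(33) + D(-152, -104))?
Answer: 1/17399 ≈ 5.7475e-5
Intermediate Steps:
D(P, f) = 5 + P*f
Q(u) = 2 + 48*u (Q(u) = (2 + u) + 47*u = 2 + 48*u)
1/(Q(33) + D(-152, -104)) = 1/((2 + 48*33) + (5 - 152*(-104))) = 1/((2 + 1584) + (5 + 15808)) = 1/(1586 + 15813) = 1/17399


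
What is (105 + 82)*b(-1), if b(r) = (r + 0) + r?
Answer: -374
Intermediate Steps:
b(r) = 2*r (b(r) = r + r = 2*r)
(105 + 82)*b(-1) = (105 + 82)*(2*(-1)) = 187*(-2) = -374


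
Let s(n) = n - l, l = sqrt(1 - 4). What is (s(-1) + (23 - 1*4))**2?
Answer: (18 - I*sqrt(3))**2 ≈ 321.0 - 62.354*I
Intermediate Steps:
l = I*sqrt(3) (l = sqrt(-3) = I*sqrt(3) ≈ 1.732*I)
s(n) = n - I*sqrt(3)
(s(-1) + (23 - 1*4))**2 = ((-1 - I*sqrt(3)) + (23 - 1*4))**2 = ((-1 - I*sqrt(3)) + (23 - 4))**2 = ((-1 - I*sqrt(3)) + 19)**2 = (18 - I*sqrt(3))**2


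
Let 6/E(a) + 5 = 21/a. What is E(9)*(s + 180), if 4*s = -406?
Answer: -1413/8 ≈ -176.63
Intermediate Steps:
s = -203/2 (s = (¼)*(-406) = -203/2 ≈ -101.50)
E(a) = 6/(-5 + 21/a)
E(9)*(s + 180) = (-6*9/(-21 + 5*9))*(-203/2 + 180) = -6*9/(-21 + 45)*(157/2) = -6*9/24*(157/2) = -6*9*1/24*(157/2) = -9/4*157/2 = -1413/8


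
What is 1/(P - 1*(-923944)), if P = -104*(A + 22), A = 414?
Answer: 1/878600 ≈ 1.1382e-6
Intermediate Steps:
P = -45344 (P = -104*(414 + 22) = -104*436 = -45344)
1/(P - 1*(-923944)) = 1/(-45344 - 1*(-923944)) = 1/(-45344 + 923944) = 1/878600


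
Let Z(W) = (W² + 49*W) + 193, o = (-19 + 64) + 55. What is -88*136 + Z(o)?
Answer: 3125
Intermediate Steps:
o = 100 (o = 45 + 55 = 100)
Z(W) = 193 + W² + 49*W
-88*136 + Z(o) = -88*136 + (193 + 100² + 49*100) = -11968 + (193 + 10000 + 4900) = -11968 + 15093 = 3125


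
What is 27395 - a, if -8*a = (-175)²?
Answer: 249785/8 ≈ 31223.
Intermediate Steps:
a = -30625/8 (a = -⅛*(-175)² = -⅛*30625 = -30625/8 ≈ -3828.1)
27395 - a = 27395 - 1*(-30625/8) = 27395 + 30625/8 = 249785/8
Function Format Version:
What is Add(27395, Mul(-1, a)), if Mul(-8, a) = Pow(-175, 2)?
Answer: Rational(249785, 8) ≈ 31223.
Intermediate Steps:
a = Rational(-30625, 8) (a = Mul(Rational(-1, 8), Pow(-175, 2)) = Mul(Rational(-1, 8), 30625) = Rational(-30625, 8) ≈ -3828.1)
Add(27395, Mul(-1, a)) = Add(27395, Mul(-1, Rational(-30625, 8))) = Add(27395, Rational(30625, 8)) = Rational(249785, 8)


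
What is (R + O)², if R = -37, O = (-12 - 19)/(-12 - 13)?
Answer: 799236/625 ≈ 1278.8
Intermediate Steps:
O = 31/25 (O = -31/(-25) = -31*(-1/25) = 31/25 ≈ 1.2400)
(R + O)² = (-37 + 31/25)² = (-894/25)² = 799236/625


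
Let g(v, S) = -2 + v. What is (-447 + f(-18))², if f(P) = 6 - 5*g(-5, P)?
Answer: 164836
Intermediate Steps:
f(P) = 41 (f(P) = 6 - 5*(-2 - 5) = 6 - 5*(-7) = 6 + 35 = 41)
(-447 + f(-18))² = (-447 + 41)² = (-406)² = 164836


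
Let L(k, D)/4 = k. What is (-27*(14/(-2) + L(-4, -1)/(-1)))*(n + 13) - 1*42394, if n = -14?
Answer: -42151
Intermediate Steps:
L(k, D) = 4*k
(-27*(14/(-2) + L(-4, -1)/(-1)))*(n + 13) - 1*42394 = (-27*(14/(-2) + (4*(-4))/(-1)))*(-14 + 13) - 1*42394 = -27*(14*(-1/2) - 16*(-1))*(-1) - 42394 = -27*(-7 + 16)*(-1) - 42394 = -27*9*(-1) - 42394 = -243*(-1) - 42394 = 243 - 42394 = -42151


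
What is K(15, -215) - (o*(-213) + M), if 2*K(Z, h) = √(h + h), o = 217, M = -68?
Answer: 46289 + I*√430/2 ≈ 46289.0 + 10.368*I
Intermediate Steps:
K(Z, h) = √2*√h/2 (K(Z, h) = √(h + h)/2 = √(2*h)/2 = (√2*√h)/2 = √2*√h/2)
K(15, -215) - (o*(-213) + M) = √2*√(-215)/2 - (217*(-213) - 68) = √2*(I*√215)/2 - (-46221 - 68) = I*√430/2 - 1*(-46289) = I*√430/2 + 46289 = 46289 + I*√430/2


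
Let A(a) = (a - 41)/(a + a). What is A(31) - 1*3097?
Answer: -96012/31 ≈ -3097.2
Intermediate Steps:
A(a) = (-41 + a)/(2*a) (A(a) = (-41 + a)/((2*a)) = (-41 + a)*(1/(2*a)) = (-41 + a)/(2*a))
A(31) - 1*3097 = (1/2)*(-41 + 31)/31 - 1*3097 = (1/2)*(1/31)*(-10) - 3097 = -5/31 - 3097 = -96012/31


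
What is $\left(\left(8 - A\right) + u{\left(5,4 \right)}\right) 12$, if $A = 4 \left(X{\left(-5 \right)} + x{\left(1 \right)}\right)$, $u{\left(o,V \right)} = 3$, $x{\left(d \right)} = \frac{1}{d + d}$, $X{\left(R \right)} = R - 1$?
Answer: $396$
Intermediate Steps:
$X{\left(R \right)} = -1 + R$ ($X{\left(R \right)} = R - 1 = -1 + R$)
$x{\left(d \right)} = \frac{1}{2 d}$
$A = -22$ ($A = 4 \left(\left(-1 - 5\right) + \frac{1}{2 \cdot 1}\right) = 4 \left(-6 + \frac{1}{2} \cdot 1\right) = 4 \left(-6 + \frac{1}{2}\right) = 4 \left(- \frac{11}{2}\right) = -22$)
$\left(\left(8 - A\right) + u{\left(5,4 \right)}\right) 12 = \left(\left(8 - -22\right) + 3\right) 12 = \left(\left(8 + 22\right) + 3\right) 12 = \left(30 + 3\right) 12 = 33 \cdot 12 = 396$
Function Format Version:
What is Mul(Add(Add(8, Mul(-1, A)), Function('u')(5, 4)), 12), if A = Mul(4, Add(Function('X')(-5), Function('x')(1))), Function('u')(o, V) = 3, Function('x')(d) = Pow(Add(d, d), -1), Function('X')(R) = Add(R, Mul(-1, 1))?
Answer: 396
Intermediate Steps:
Function('X')(R) = Add(-1, R) (Function('X')(R) = Add(R, -1) = Add(-1, R))
Function('x')(d) = Mul(Rational(1, 2), Pow(d, -1)) (Function('x')(d) = Pow(Mul(2, d), -1) = Mul(Rational(1, 2), Pow(d, -1)))
A = -22 (A = Mul(4, Add(Add(-1, -5), Mul(Rational(1, 2), Pow(1, -1)))) = Mul(4, Add(-6, Mul(Rational(1, 2), 1))) = Mul(4, Add(-6, Rational(1, 2))) = Mul(4, Rational(-11, 2)) = -22)
Mul(Add(Add(8, Mul(-1, A)), Function('u')(5, 4)), 12) = Mul(Add(Add(8, Mul(-1, -22)), 3), 12) = Mul(Add(Add(8, 22), 3), 12) = Mul(Add(30, 3), 12) = Mul(33, 12) = 396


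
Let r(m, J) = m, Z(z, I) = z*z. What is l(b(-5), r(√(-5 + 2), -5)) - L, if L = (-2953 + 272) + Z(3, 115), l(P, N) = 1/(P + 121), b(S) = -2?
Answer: 317969/119 ≈ 2672.0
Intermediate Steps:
Z(z, I) = z²
l(P, N) = 1/(121 + P)
L = -2672 (L = (-2953 + 272) + 3² = -2681 + 9 = -2672)
l(b(-5), r(√(-5 + 2), -5)) - L = 1/(121 - 2) - 1*(-2672) = 1/119 + 2672 = 317969/119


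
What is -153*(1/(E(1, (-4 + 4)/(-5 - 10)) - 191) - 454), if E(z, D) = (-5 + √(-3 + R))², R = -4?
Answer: 153*(-78543*I + 4540*√7)/(-173*I + 10*√7) ≈ 69463.0 - 0.13216*I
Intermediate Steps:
E(z, D) = (-5 + I*√7)² (E(z, D) = (-5 + √(-3 - 4))² = (-5 + √(-7))² = (-5 + I*√7)²)
-153*(1/(E(1, (-4 + 4)/(-5 - 10)) - 191) - 454) = -153*(1/((5 - I*√7)² - 191) - 454) = -153*(1/(-191 + (5 - I*√7)²) - 454) = -153*(-454 + 1/(-191 + (5 - I*√7)²)) = 69462 - 153/(-191 + (5 - I*√7)²)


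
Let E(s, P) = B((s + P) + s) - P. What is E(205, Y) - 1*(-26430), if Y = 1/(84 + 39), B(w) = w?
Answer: 26840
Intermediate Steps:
Y = 1/123 ≈ 0.0081301
E(s, P) = 2*s (E(s, P) = ((s + P) + s) - P = ((P + s) + s) - P = (P + 2*s) - P = 2*s)
E(205, Y) - 1*(-26430) = 2*205 - 1*(-26430) = 410 + 26430 = 26840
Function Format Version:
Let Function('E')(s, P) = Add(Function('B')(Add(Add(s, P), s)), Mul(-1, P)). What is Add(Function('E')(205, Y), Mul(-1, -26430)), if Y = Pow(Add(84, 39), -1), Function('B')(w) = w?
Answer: 26840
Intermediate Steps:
Y = Rational(1, 123) (Y = Pow(123, -1) = Rational(1, 123) ≈ 0.0081301)
Function('E')(s, P) = Mul(2, s) (Function('E')(s, P) = Add(Add(Add(s, P), s), Mul(-1, P)) = Add(Add(Add(P, s), s), Mul(-1, P)) = Add(Add(P, Mul(2, s)), Mul(-1, P)) = Mul(2, s))
Add(Function('E')(205, Y), Mul(-1, -26430)) = Add(Mul(2, 205), Mul(-1, -26430)) = Add(410, 26430) = 26840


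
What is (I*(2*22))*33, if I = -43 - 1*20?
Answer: -91476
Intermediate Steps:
I = -63 (I = -43 - 20 = -63)
(I*(2*22))*33 = -126*22*33 = -63*44*33 = -2772*33 = -91476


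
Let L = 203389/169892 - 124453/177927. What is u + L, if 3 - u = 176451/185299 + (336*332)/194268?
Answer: 178750387999901371657/90679242565791674724 ≈ 1.9712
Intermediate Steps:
L = 15044825527/30228373884 (L = 203389*(1/169892) - 124453*1/177927 = 203389/169892 - 124453/177927 = 15044825527/30228373884 ≈ 0.49771)
u = 4420311790/2999805511 (u = 3 - (176451/185299 + (336*332)/194268) = 3 - (176451*(1/185299) + 111552*(1/194268)) = 3 - (176451/185299 + 9296/16189) = 3 - 1*4579104743/2999805511 = 3 - 4579104743/2999805511 = 4420311790/2999805511 ≈ 1.4735)
u + L = 4420311790/2999805511 + 15044825527/30228373884 = 178750387999901371657/90679242565791674724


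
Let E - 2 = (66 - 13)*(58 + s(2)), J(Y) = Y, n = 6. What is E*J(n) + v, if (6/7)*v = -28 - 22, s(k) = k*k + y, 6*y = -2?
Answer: 58691/3 ≈ 19564.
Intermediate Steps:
y = -1/3 (y = (1/6)*(-2) = -1/3 ≈ -0.33333)
s(k) = -1/3 + k**2 (s(k) = k*k - 1/3 = k**2 - 1/3 = -1/3 + k**2)
v = -175/3 (v = 7*(-28 - 22)/6 = (7/6)*(-50) = -175/3 ≈ -58.333)
E = 9811/3 (E = 2 + (66 - 13)*(58 + (-1/3 + 2**2)) = 2 + 53*(58 + (-1/3 + 4)) = 2 + 53*(58 + 11/3) = 2 + 53*(185/3) = 2 + 9805/3 = 9811/3 ≈ 3270.3)
E*J(n) + v = (9811/3)*6 - 175/3 = 19622 - 175/3 = 58691/3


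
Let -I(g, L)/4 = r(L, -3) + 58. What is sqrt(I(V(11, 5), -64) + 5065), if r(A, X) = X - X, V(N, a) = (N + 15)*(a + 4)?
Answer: 3*sqrt(537) ≈ 69.520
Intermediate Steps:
V(N, a) = (4 + a)*(15 + N) (V(N, a) = (15 + N)*(4 + a) = (4 + a)*(15 + N))
r(A, X) = 0
I(g, L) = -232 (I(g, L) = -4*(0 + 58) = -4*58 = -232)
sqrt(I(V(11, 5), -64) + 5065) = sqrt(-232 + 5065) = sqrt(4833) = 3*sqrt(537)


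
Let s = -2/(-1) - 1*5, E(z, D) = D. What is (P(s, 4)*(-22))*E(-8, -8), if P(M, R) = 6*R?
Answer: 4224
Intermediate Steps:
s = -3 (s = -2*(-1) - 5 = 2 - 5 = -3)
(P(s, 4)*(-22))*E(-8, -8) = ((6*4)*(-22))*(-8) = (24*(-22))*(-8) = -528*(-8) = 4224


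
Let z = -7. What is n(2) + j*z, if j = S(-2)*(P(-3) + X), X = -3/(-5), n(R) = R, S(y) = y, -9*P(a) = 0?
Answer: 52/5 ≈ 10.400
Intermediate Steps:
P(a) = 0 (P(a) = -⅑*0 = 0)
X = ⅗ (X = -3*(-⅕) = ⅗ ≈ 0.60000)
j = -6/5 (j = -2*(0 + ⅗) = -2*⅗ = -6/5 ≈ -1.2000)
n(2) + j*z = 2 - 6/5*(-7) = 2 + 42/5 = 52/5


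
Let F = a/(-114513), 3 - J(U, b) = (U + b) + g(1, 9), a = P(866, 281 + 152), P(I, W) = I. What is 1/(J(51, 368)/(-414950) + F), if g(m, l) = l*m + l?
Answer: -23758584675/154824029 ≈ -153.46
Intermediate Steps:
a = 866
g(m, l) = l + l*m
J(U, b) = -15 - U - b (J(U, b) = 3 - ((U + b) + 9*(1 + 1)) = 3 - ((U + b) + 9*2) = 3 - ((U + b) + 18) = 3 - (18 + U + b) = 3 + (-18 - U - b) = -15 - U - b)
F = -866/114513 (F = 866/(-114513) = 866*(-1/114513) = -866/114513 ≈ -0.0075625)
1/(J(51, 368)/(-414950) + F) = 1/((-15 - 1*51 - 1*368)/(-414950) - 866/114513) = 1/((-15 - 51 - 368)*(-1/414950) - 866/114513) = 1/(-434*(-1/414950) - 866/114513) = 1/(217/207475 - 866/114513) = 1/(-154824029/23758584675) = -23758584675/154824029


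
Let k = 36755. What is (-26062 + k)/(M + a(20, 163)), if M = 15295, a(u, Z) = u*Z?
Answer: 10693/18555 ≈ 0.57629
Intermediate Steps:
a(u, Z) = Z*u
(-26062 + k)/(M + a(20, 163)) = (-26062 + 36755)/(15295 + 163*20) = 10693/(15295 + 3260) = 10693/18555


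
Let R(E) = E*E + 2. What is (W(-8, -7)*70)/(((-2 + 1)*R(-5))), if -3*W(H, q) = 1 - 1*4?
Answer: -70/27 ≈ -2.5926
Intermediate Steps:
W(H, q) = 1 (W(H, q) = -(1 - 1*4)/3 = -(1 - 4)/3 = -1/3*(-3) = 1)
R(E) = 2 + E**2 (R(E) = E**2 + 2 = 2 + E**2)
(W(-8, -7)*70)/(((-2 + 1)*R(-5))) = (1*70)/(((-2 + 1)*(2 + (-5)**2))) = 70/((-(2 + 25))) = 70/((-1*27)) = 70/(-27) = 70*(-1/27) = -70/27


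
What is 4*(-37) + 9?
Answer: -139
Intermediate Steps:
4*(-37) + 9 = -148 + 9 = -139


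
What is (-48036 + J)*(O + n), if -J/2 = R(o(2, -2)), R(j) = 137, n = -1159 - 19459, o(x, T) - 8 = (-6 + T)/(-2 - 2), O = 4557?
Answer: 775906910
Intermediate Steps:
o(x, T) = 19/2 - T/4 (o(x, T) = 8 + (-6 + T)/(-2 - 2) = 8 + (-6 + T)/(-4) = 8 + (-6 + T)*(-¼) = 8 + (3/2 - T/4) = 19/2 - T/4)
n = -20618
J = -274 (J = -2*137 = -274)
(-48036 + J)*(O + n) = (-48036 - 274)*(4557 - 20618) = -48310*(-16061) = 775906910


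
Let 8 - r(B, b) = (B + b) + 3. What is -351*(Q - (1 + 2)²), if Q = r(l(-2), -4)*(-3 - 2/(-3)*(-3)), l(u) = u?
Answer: 22464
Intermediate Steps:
r(B, b) = 5 - B - b (r(B, b) = 8 - ((B + b) + 3) = 8 - (3 + B + b) = 8 + (-3 - B - b) = 5 - B - b)
Q = -55 (Q = (5 - 1*(-2) - 1*(-4))*(-3 - 2/(-3)*(-3)) = (5 + 2 + 4)*(-3 - 2*(-⅓)*(-3)) = 11*(-3 + (⅔)*(-3)) = 11*(-3 - 2) = 11*(-5) = -55)
-351*(Q - (1 + 2)²) = -351*(-55 - (1 + 2)²) = -351*(-55 - 1*3²) = -351*(-55 - 1*9) = -351*(-55 - 9) = -351*(-64) = 22464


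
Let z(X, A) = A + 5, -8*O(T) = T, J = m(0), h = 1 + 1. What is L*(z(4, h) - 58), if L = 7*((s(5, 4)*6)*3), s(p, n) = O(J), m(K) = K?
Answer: 0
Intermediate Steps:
h = 2
J = 0
O(T) = -T/8
s(p, n) = 0 (s(p, n) = -1/8*0 = 0)
z(X, A) = 5 + A
L = 0 (L = 7*((0*6)*3) = 7*(0*3) = 7*0 = 0)
L*(z(4, h) - 58) = 0*((5 + 2) - 58) = 0*(7 - 58) = 0*(-51) = 0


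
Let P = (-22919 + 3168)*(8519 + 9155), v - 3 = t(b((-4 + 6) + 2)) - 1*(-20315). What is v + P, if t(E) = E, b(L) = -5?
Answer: -349058861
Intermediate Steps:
v = 20313 (v = 3 + (-5 - 1*(-20315)) = 3 + (-5 + 20315) = 3 + 20310 = 20313)
P = -349079174 (P = -19751*17674 = -349079174)
v + P = 20313 - 349079174 = -349058861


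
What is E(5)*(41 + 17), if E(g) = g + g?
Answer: 580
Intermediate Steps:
E(g) = 2*g
E(5)*(41 + 17) = (2*5)*(41 + 17) = 10*58 = 580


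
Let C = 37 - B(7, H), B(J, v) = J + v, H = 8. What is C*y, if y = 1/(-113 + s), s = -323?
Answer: -11/218 ≈ -0.050459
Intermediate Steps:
C = 22 (C = 37 - (7 + 8) = 37 - 1*15 = 37 - 15 = 22)
y = -1/436 (y = 1/(-113 - 323) = 1/(-436) = -1/436 ≈ -0.0022936)
C*y = 22*(-1/436) = -11/218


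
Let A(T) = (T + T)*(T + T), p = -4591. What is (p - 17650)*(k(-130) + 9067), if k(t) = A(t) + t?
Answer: -1702259417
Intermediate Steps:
A(T) = 4*T**2 (A(T) = (2*T)*(2*T) = 4*T**2)
k(t) = t + 4*t**2 (k(t) = 4*t**2 + t = t + 4*t**2)
(p - 17650)*(k(-130) + 9067) = (-4591 - 17650)*(-130*(1 + 4*(-130)) + 9067) = -22241*(-130*(1 - 520) + 9067) = -22241*(-130*(-519) + 9067) = -22241*(67470 + 9067) = -22241*76537 = -1702259417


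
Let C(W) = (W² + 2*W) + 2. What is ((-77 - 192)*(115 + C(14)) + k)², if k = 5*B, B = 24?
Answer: 8392208881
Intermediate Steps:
C(W) = 2 + W² + 2*W
k = 120 (k = 5*24 = 120)
((-77 - 192)*(115 + C(14)) + k)² = ((-77 - 192)*(115 + (2 + 14² + 2*14)) + 120)² = (-269*(115 + (2 + 196 + 28)) + 120)² = (-269*(115 + 226) + 120)² = (-269*341 + 120)² = (-91729 + 120)² = (-91609)² = 8392208881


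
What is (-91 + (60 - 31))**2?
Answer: 3844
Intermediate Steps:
(-91 + (60 - 31))**2 = (-91 + 29)**2 = (-62)**2 = 3844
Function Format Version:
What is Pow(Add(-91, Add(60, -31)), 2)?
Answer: 3844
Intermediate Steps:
Pow(Add(-91, Add(60, -31)), 2) = Pow(Add(-91, 29), 2) = Pow(-62, 2) = 3844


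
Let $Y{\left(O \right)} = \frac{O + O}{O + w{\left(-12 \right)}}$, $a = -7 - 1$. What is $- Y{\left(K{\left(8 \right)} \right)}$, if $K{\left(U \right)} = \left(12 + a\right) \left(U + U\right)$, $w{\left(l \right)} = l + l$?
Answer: $- \frac{16}{5} \approx -3.2$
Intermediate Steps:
$a = -8$ ($a = -7 - 1 = -8$)
$w{\left(l \right)} = 2 l$
$K{\left(U \right)} = 8 U$ ($K{\left(U \right)} = \left(12 - 8\right) \left(U + U\right) = 4 \cdot 2 U = 8 U$)
$Y{\left(O \right)} = \frac{2 O}{-24 + O}$ ($Y{\left(O \right)} = \frac{O + O}{O + 2 \left(-12\right)} = \frac{2 O}{O - 24} = \frac{2 O}{-24 + O}$)
$- Y{\left(K{\left(8 \right)} \right)} = - \frac{2 \cdot 8 \cdot 8}{-24 + 8 \cdot 8} = - \frac{2 \cdot 64}{-24 + 64} = - \frac{2 \cdot 64}{40} = \left(-1\right) \frac{16}{5} = - \frac{16}{5}$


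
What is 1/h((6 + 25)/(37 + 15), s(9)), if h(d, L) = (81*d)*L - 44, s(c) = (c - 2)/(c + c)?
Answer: -104/2623 ≈ -0.039649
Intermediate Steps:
s(c) = (-2 + c)/(2*c) (s(c) = (-2 + c)/((2*c)) = (-2 + c)*(1/(2*c)) = (-2 + c)/(2*c))
h(d, L) = -44 + 81*L*d (h(d, L) = 81*L*d - 44 = -44 + 81*L*d)
1/h((6 + 25)/(37 + 15), s(9)) = 1/(-44 + 81*((½)*(-2 + 9)/9)*((6 + 25)/(37 + 15))) = 1/(-44 + 81*((½)*(⅑)*7)*(31/52)) = 1/(-44 + 81*(7/18)*(31*(1/52))) = 1/(-44 + 81*(7/18)*(31/52)) = 1/(-44 + 1953/104) = 1/(-2623/104) = -104/2623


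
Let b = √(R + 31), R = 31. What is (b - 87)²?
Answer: (87 - √62)² ≈ 6260.9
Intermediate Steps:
b = √62 (b = √(31 + 31) = √62 ≈ 7.8740)
(b - 87)² = (√62 - 87)² = (-87 + √62)²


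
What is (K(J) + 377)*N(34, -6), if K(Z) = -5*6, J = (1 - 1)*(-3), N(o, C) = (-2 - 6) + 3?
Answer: -1735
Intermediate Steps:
N(o, C) = -5 (N(o, C) = -8 + 3 = -5)
J = 0 (J = 0*(-3) = 0)
K(Z) = -30
(K(J) + 377)*N(34, -6) = (-30 + 377)*(-5) = 347*(-5) = -1735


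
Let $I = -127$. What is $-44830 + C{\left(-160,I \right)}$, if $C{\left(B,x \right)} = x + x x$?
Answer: $-28828$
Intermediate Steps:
$C{\left(B,x \right)} = x + x^{2}$
$-44830 + C{\left(-160,I \right)} = -44830 - 127 \left(1 - 127\right) = -44830 - -16002 = -44830 + 16002 = -28828$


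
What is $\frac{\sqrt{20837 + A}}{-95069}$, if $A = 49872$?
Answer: $- \frac{\sqrt{70709}}{95069} \approx -0.002797$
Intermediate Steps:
$\frac{\sqrt{20837 + A}}{-95069} = \frac{\sqrt{20837 + 49872}}{-95069} = \sqrt{70709} \left(- \frac{1}{95069}\right) = - \frac{\sqrt{70709}}{95069}$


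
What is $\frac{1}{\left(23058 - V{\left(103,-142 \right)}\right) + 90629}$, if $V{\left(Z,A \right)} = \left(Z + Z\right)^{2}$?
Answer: $\frac{1}{71251} \approx 1.4035 \cdot 10^{-5}$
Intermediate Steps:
$V{\left(Z,A \right)} = 4 Z^{2}$ ($V{\left(Z,A \right)} = \left(2 Z\right)^{2} = 4 Z^{2}$)
$\frac{1}{\left(23058 - V{\left(103,-142 \right)}\right) + 90629} = \frac{1}{\left(23058 - 4 \cdot 103^{2}\right) + 90629} = \frac{1}{\left(23058 - 4 \cdot 10609\right) + 90629} = \frac{1}{\left(23058 - 42436\right) + 90629} = \frac{1}{-19378 + 90629} = \frac{1}{71251}$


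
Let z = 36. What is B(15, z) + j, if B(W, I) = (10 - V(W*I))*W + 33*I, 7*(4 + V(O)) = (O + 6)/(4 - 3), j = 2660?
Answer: 2888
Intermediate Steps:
V(O) = -22/7 + O/7 (V(O) = -4 + ((O + 6)/(4 - 3))/7 = -4 + ((6 + O)/1)/7 = -4 + ((6 + O)*1)/7 = -4 + (6 + O)/7 = -4 + (6/7 + O/7) = -22/7 + O/7)
B(W, I) = 33*I + W*(92/7 - I*W/7) (B(W, I) = (10 - (-22/7 + (W*I)/7))*W + 33*I = (10 - (-22/7 + (I*W)/7))*W + 33*I = (10 - (-22/7 + I*W/7))*W + 33*I = (10 + (22/7 - I*W/7))*W + 33*I = (92/7 - I*W/7)*W + 33*I = W*(92/7 - I*W/7) + 33*I = 33*I + W*(92/7 - I*W/7))
B(15, z) + j = (33*36 + (92/7)*15 - ⅐*36*15²) + 2660 = (1188 + 1380/7 - ⅐*36*225) + 2660 = (1188 + 1380/7 - 8100/7) + 2660 = 228 + 2660 = 2888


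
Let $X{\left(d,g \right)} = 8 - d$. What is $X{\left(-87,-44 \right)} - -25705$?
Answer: $25800$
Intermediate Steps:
$X{\left(-87,-44 \right)} - -25705 = \left(8 - -87\right) - -25705 = \left(8 + 87\right) + 25705 = 95 + 25705 = 25800$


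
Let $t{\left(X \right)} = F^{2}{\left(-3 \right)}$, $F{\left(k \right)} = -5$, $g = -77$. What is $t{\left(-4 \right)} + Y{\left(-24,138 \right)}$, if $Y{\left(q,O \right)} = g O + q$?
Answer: $-10625$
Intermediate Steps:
$t{\left(X \right)} = 25$ ($t{\left(X \right)} = \left(-5\right)^{2} = 25$)
$Y{\left(q,O \right)} = q - 77 O$ ($Y{\left(q,O \right)} = - 77 O + q = q - 77 O$)
$t{\left(-4 \right)} + Y{\left(-24,138 \right)} = 25 - 10650 = -10625$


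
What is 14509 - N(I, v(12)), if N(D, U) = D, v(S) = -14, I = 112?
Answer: 14397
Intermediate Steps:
14509 - N(I, v(12)) = 14509 - 1*112 = 14509 - 112 = 14397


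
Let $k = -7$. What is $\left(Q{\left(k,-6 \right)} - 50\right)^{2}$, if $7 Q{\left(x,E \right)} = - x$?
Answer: $2401$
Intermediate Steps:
$Q{\left(x,E \right)} = - \frac{x}{7}$ ($Q{\left(x,E \right)} = \frac{\left(-1\right) x}{7} = - \frac{x}{7}$)
$\left(Q{\left(k,-6 \right)} - 50\right)^{2} = \left(\left(- \frac{1}{7}\right) \left(-7\right) - 50\right)^{2} = \left(1 - 50\right)^{2} = \left(-49\right)^{2} = 2401$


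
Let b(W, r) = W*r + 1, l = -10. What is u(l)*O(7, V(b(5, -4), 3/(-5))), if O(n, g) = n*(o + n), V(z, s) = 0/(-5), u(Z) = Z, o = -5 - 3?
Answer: 70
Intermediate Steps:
b(W, r) = 1 + W*r
o = -8
V(z, s) = 0 (V(z, s) = 0*(-⅕) = 0)
O(n, g) = n*(-8 + n)
u(l)*O(7, V(b(5, -4), 3/(-5))) = -70*(-8 + 7) = -70*(-1) = -10*(-7) = 70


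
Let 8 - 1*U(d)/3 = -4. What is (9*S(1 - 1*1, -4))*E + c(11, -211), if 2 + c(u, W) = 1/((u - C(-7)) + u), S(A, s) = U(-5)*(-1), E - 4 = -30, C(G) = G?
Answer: 244239/29 ≈ 8422.0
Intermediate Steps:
U(d) = 36 (U(d) = 24 - 3*(-4) = 24 + 12 = 36)
E = -26 (E = 4 - 30 = -26)
S(A, s) = -36 (S(A, s) = 36*(-1) = -36)
c(u, W) = -2 + 1/(7 + 2*u) (c(u, W) = -2 + 1/((u - 1*(-7)) + u) = -2 + 1/((u + 7) + u) = -2 + 1/((7 + u) + u) = -2 + 1/(7 + 2*u))
(9*S(1 - 1*1, -4))*E + c(11, -211) = (9*(-36))*(-26) + (-13 - 4*11)/(7 + 2*11) = -324*(-26) + (-13 - 44)/(7 + 22) = 8424 - 57/29 = 244239/29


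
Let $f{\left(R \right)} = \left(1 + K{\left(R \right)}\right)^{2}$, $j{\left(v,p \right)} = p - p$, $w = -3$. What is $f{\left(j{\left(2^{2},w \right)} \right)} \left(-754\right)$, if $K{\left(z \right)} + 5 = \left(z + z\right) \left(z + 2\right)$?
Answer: $-12064$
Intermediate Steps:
$j{\left(v,p \right)} = 0$
$K{\left(z \right)} = -5 + 2 z \left(2 + z\right)$ ($K{\left(z \right)} = -5 + \left(z + z\right) \left(z + 2\right) = -5 + 2 z \left(2 + z\right)$)
$f{\left(R \right)} = \left(-4 + 2 R^{2} + 4 R\right)^{2}$ ($f{\left(R \right)} = \left(1 + \left(-5 + 2 R^{2} + 4 R\right)\right)^{2} = \left(-4 + 2 R^{2} + 4 R\right)^{2}$)
$f{\left(j{\left(2^{2},w \right)} \right)} \left(-754\right) = 4 \left(-2 + 0^{2} + 2 \cdot 0\right)^{2} \left(-754\right) = 4 \left(-2 + 0 + 0\right)^{2} \left(-754\right) = 4 \left(-2\right)^{2} \left(-754\right) = 4 \cdot 4 \left(-754\right) = 16 \left(-754\right) = -12064$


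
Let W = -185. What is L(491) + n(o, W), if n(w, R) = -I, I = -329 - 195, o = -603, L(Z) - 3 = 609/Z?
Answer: 259366/491 ≈ 528.24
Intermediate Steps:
L(Z) = 3 + 609/Z
I = -524
n(w, R) = 524 (n(w, R) = -1*(-524) = 524)
L(491) + n(o, W) = (3 + 609/491) + 524 = 2082/491 + 524 = 259366/491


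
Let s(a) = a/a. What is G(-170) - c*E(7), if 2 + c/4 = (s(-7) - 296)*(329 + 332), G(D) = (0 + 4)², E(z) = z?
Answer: 5459932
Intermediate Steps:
s(a) = 1
G(D) = 16 (G(D) = 4² = 16)
c = -779988 (c = -8 + 4*((1 - 296)*(329 + 332)) = -8 + 4*(-295*661) = -8 + 4*(-194995) = -8 - 779980 = -779988)
G(-170) - c*E(7) = 16 - (-779988)*7 = 16 - 1*(-5459916) = 16 + 5459916 = 5459932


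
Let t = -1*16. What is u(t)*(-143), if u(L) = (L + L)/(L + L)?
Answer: -143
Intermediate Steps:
t = -16
u(L) = 1 (u(L) = (2*L)/((2*L)) = (2*L)*(1/(2*L)) = 1)
u(t)*(-143) = 1*(-143) = -143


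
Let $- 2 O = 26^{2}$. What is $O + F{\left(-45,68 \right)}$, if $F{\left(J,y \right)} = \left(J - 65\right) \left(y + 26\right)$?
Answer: $-10678$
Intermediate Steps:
$O = -338$ ($O = - \frac{26^{2}}{2} = \left(- \frac{1}{2}\right) 676 = -338$)
$F{\left(J,y \right)} = \left(-65 + J\right) \left(26 + y\right)$
$O + F{\left(-45,68 \right)} = -338 - 10340 = -10678$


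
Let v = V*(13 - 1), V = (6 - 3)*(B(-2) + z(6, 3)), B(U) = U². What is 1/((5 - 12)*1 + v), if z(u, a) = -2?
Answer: 1/65 ≈ 0.015385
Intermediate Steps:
V = 6 (V = (6 - 3)*((-2)² - 2) = 3*(4 - 2) = 3*2 = 6)
v = 72 (v = 6*(13 - 1) = 6*12 = 72)
1/((5 - 12)*1 + v) = 1/((5 - 12)*1 + 72) = 1/(-7*1 + 72) = 1/(-7 + 72) = 1/65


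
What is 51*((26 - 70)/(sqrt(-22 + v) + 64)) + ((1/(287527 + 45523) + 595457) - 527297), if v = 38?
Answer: 22689697351/333050 ≈ 68127.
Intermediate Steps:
51*((26 - 70)/(sqrt(-22 + v) + 64)) + ((1/(287527 + 45523) + 595457) - 527297) = 51*((26 - 70)/(sqrt(-22 + 38) + 64)) + ((1/(287527 + 45523) + 595457) - 527297) = 51*(-44/(sqrt(16) + 64)) + ((1/333050 + 595457) - 527297) = 51*(-44/(4 + 64)) + ((1/333050 + 595457) - 527297) = 51*(-44/68) + (198316953851/333050 - 527297) = 51*((1/68)*(-44)) + 22700688001/333050 = 51*(-11/17) + 22700688001/333050 = -33 + 22700688001/333050 = 22689697351/333050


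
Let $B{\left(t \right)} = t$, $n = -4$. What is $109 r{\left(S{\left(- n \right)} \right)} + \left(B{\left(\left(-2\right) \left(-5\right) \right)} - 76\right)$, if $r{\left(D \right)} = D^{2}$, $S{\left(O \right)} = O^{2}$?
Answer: $27838$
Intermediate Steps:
$109 r{\left(S{\left(- n \right)} \right)} + \left(B{\left(\left(-2\right) \left(-5\right) \right)} - 76\right) = 109 \left(\left(\left(-1\right) \left(-4\right)\right)^{2}\right)^{2} - 66 = 109 \left(4^{2}\right)^{2} + \left(10 - 76\right) = 109 \cdot 16^{2} + \left(10 - 76\right) = 109 \cdot 256 - 66 = 27904 - 66 = 27838$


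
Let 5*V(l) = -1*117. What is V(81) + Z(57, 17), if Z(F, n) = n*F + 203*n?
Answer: 21983/5 ≈ 4396.6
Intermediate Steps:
V(l) = -117/5 (V(l) = (-1*117)/5 = (1/5)*(-117) = -117/5)
Z(F, n) = 203*n + F*n (Z(F, n) = F*n + 203*n = 203*n + F*n)
V(81) + Z(57, 17) = -117/5 + 17*(203 + 57) = -117/5 + 17*260 = -117/5 + 4420 = 21983/5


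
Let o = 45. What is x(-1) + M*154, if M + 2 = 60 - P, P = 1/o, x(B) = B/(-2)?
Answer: 803617/90 ≈ 8929.1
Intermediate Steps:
x(B) = -B/2 (x(B) = B*(-1/2) = -B/2)
P = 1/45 ≈ 0.022222
M = 2609/45 (M = -2 + (60 - 1*1/45) = -2 + (60 - 1/45) = -2 + 2699/45 = 2609/45 ≈ 57.978)
x(-1) + M*154 = -1/2*(-1) + (2609/45)*154 = 1/2 + 401786/45 = 803617/90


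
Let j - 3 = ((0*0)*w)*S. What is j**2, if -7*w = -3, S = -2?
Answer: 9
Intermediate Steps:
w = 3/7 (w = -1/7*(-3) = 3/7 ≈ 0.42857)
j = 3 (j = 3 + ((0*0)*(3/7))*(-2) = 3 + (0*(3/7))*(-2) = 3 + 0*(-2) = 3 + 0 = 3)
j**2 = 3**2 = 9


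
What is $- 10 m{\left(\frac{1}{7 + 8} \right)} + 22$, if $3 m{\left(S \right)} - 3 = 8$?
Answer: $- \frac{44}{3} \approx -14.667$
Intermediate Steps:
$m{\left(S \right)} = \frac{11}{3}$ ($m{\left(S \right)} = 1 + \frac{1}{3} \cdot 8 = 1 + \frac{8}{3} = \frac{11}{3}$)
$- 10 m{\left(\frac{1}{7 + 8} \right)} + 22 = \left(-10\right) \frac{11}{3} + 22 = - \frac{110}{3} + 22 = - \frac{44}{3}$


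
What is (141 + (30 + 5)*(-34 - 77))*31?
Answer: -116064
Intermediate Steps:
(141 + (30 + 5)*(-34 - 77))*31 = (141 + 35*(-111))*31 = (141 - 3885)*31 = -3744*31 = -116064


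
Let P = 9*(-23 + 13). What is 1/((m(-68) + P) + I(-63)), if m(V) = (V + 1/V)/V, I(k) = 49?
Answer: -4624/184959 ≈ -0.025000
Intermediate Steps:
m(V) = (V + 1/V)/V
P = -90 (P = 9*(-10) = -90)
1/((m(-68) + P) + I(-63)) = 1/(((1 + (-68)⁻²) - 90) + 49) = 1/(((1 + 1/4624) - 90) + 49) = 1/((4625/4624 - 90) + 49) = 1/(-411535/4624 + 49) = 1/(-184959/4624) = -4624/184959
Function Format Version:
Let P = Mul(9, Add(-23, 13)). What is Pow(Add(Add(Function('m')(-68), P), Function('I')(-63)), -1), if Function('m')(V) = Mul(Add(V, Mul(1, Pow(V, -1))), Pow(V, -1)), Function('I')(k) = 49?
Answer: Rational(-4624, 184959) ≈ -0.025000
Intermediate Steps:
Function('m')(V) = Mul(Pow(V, -1), Add(V, Pow(V, -1))) (Function('m')(V) = Mul(Add(V, Pow(V, -1)), Pow(V, -1)) = Mul(Pow(V, -1), Add(V, Pow(V, -1))))
P = -90 (P = Mul(9, -10) = -90)
Pow(Add(Add(Function('m')(-68), P), Function('I')(-63)), -1) = Pow(Add(Add(Add(1, Pow(-68, -2)), -90), 49), -1) = Pow(Add(Add(Add(1, Rational(1, 4624)), -90), 49), -1) = Pow(Add(Add(Rational(4625, 4624), -90), 49), -1) = Pow(Add(Rational(-411535, 4624), 49), -1) = Pow(Rational(-184959, 4624), -1) = Rational(-4624, 184959)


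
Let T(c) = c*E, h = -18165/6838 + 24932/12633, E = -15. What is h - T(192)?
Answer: 248728234091/86384454 ≈ 2879.3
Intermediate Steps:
h = -58993429/86384454 (h = -18165*1/6838 + 24932*(1/12633) = -18165/6838 + 24932/12633 = -58993429/86384454 ≈ -0.68292)
T(c) = -15*c (T(c) = c*(-15) = -15*c)
h - T(192) = -58993429/86384454 - (-15)*192 = -58993429/86384454 - 1*(-2880) = -58993429/86384454 + 2880 = 248728234091/86384454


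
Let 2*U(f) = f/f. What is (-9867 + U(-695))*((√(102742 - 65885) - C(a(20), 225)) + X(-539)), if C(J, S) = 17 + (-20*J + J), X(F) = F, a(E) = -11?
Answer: 15095745/2 - 19733*√36857/2 ≈ 5.6537e+6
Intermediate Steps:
U(f) = ½ (U(f) = (f/f)/2 = (½)*1 = ½)
C(J, S) = 17 - 19*J
(-9867 + U(-695))*((√(102742 - 65885) - C(a(20), 225)) + X(-539)) = (-9867 + ½)*((√(102742 - 65885) - (17 - 19*(-11))) - 539) = -19733*((√36857 - (17 + 209)) - 539)/2 = -19733*((√36857 - 1*226) - 539)/2 = -19733*((√36857 - 226) - 539)/2 = -19733*((-226 + √36857) - 539)/2 = -19733*(-765 + √36857)/2 = 15095745/2 - 19733*√36857/2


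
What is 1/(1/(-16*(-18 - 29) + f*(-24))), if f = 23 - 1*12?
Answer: 488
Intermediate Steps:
f = 11 (f = 23 - 12 = 11)
1/(1/(-16*(-18 - 29) + f*(-24))) = 1/(1/(-16*(-18 - 29) + 11*(-24))) = 1/(1/(-16*(-47) - 264)) = 1/(1/(752 - 264)) = 1/(1/488) = 488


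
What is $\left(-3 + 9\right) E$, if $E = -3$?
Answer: $-18$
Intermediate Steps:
$\left(-3 + 9\right) E = \left(-3 + 9\right) \left(-3\right) = 6 \left(-3\right) = -18$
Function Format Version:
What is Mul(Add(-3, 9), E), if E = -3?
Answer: -18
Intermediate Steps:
Mul(Add(-3, 9), E) = Mul(Add(-3, 9), -3) = Mul(6, -3) = -18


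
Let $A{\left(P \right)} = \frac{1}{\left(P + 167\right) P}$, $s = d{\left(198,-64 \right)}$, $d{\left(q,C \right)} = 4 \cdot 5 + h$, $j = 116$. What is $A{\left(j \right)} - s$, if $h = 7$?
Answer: $- \frac{886355}{32828} \approx -27.0$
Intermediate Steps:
$d{\left(q,C \right)} = 27$ ($d{\left(q,C \right)} = 4 \cdot 5 + 7 = 20 + 7 = 27$)
$s = 27$
$A{\left(P \right)} = \frac{1}{P \left(167 + P\right)}$ ($A{\left(P \right)} = \frac{1}{\left(167 + P\right) P} = \frac{1}{P \left(167 + P\right)}$)
$A{\left(j \right)} - s = \frac{1}{116 \left(167 + 116\right)} - 27 = \frac{1}{116 \cdot 283} - 27 = \frac{1}{116} \cdot \frac{1}{283} - 27 = \frac{1}{32828} - 27 = - \frac{886355}{32828}$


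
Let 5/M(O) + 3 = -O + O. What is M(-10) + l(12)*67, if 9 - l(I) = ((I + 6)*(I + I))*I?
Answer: -1040180/3 ≈ -3.4673e+5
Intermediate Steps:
M(O) = -5/3 (M(O) = 5/(-3 + (-O + O)) = 5/(-3 + 0) = 5/(-3) = 5*(-1/3) = -5/3)
l(I) = 9 - 2*I**2*(6 + I) (l(I) = 9 - (I + 6)*(I + I)*I = 9 - (6 + I)*(2*I)*I = 9 - 2*I*(6 + I)*I = 9 - 2*I**2*(6 + I))
M(-10) + l(12)*67 = -5/3 + (9 - 12*12**2 - 2*12**3)*67 = -5/3 + (9 - 12*144 - 2*1728)*67 = -5/3 + (9 - 1728 - 3456)*67 = -5/3 - 5175*67 = -5/3 - 346725 = -1040180/3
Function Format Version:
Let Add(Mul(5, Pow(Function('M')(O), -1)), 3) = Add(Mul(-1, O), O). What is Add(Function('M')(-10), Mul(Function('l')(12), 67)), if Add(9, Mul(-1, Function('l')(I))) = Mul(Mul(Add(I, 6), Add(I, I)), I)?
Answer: Rational(-1040180, 3) ≈ -3.4673e+5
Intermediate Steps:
Function('M')(O) = Rational(-5, 3) (Function('M')(O) = Mul(5, Pow(Add(-3, Add(Mul(-1, O), O)), -1)) = Mul(5, Pow(Add(-3, 0), -1)) = Mul(5, Pow(-3, -1)) = Mul(5, Rational(-1, 3)) = Rational(-5, 3))
Function('l')(I) = Add(9, Mul(-2, Pow(I, 2), Add(6, I))) (Function('l')(I) = Add(9, Mul(-1, Mul(Mul(Add(I, 6), Add(I, I)), I))) = Add(9, Mul(-1, Mul(Mul(Add(6, I), Mul(2, I)), I))) = Add(9, Mul(-1, Mul(Mul(2, I, Add(6, I)), I))) = Add(9, Mul(-1, Mul(2, Pow(I, 2), Add(6, I)))) = Add(9, Mul(-2, Pow(I, 2), Add(6, I))))
Add(Function('M')(-10), Mul(Function('l')(12), 67)) = Add(Rational(-5, 3), Mul(Add(9, Mul(-12, Pow(12, 2)), Mul(-2, Pow(12, 3))), 67)) = Add(Rational(-5, 3), Mul(Add(9, Mul(-12, 144), Mul(-2, 1728)), 67)) = Add(Rational(-5, 3), Mul(Add(9, -1728, -3456), 67)) = Add(Rational(-5, 3), Mul(-5175, 67)) = Add(Rational(-5, 3), -346725) = Rational(-1040180, 3)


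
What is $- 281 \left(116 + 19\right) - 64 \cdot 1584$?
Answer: $-139311$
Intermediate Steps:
$- 281 \left(116 + 19\right) - 64 \cdot 1584 = \left(-281\right) 135 - 101376 = -37935 - 101376 = -139311$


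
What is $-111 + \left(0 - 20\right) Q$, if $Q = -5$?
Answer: $-11$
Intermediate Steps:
$-111 + \left(0 - 20\right) Q = -111 + \left(0 - 20\right) \left(-5\right) = -111 - -100 = -111 + 100 = -11$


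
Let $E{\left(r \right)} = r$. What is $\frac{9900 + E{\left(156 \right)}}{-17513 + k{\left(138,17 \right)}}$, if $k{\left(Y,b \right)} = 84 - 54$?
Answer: $- \frac{10056}{17483} \approx -0.57519$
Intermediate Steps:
$k{\left(Y,b \right)} = 30$ ($k{\left(Y,b \right)} = 84 - 54 = 30$)
$\frac{9900 + E{\left(156 \right)}}{-17513 + k{\left(138,17 \right)}} = \frac{9900 + 156}{-17513 + 30} = \frac{10056}{-17483} = 10056 \left(- \frac{1}{17483}\right) = - \frac{10056}{17483}$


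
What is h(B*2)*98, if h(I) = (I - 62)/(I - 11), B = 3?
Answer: 5488/5 ≈ 1097.6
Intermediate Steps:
h(I) = (-62 + I)/(-11 + I)
h(B*2)*98 = ((-62 + 3*2)/(-11 + 3*2))*98 = ((-62 + 6)/(-11 + 6))*98 = (-56/(-5))*98 = -1/5*(-56)*98 = (56/5)*98 = 5488/5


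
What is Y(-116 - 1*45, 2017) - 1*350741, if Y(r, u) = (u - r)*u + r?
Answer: 4042124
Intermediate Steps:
Y(r, u) = r + u*(u - r) (Y(r, u) = u*(u - r) + r = r + u*(u - r))
Y(-116 - 1*45, 2017) - 1*350741 = ((-116 - 1*45) + 2017² - 1*(-116 - 1*45)*2017) - 1*350741 = ((-116 - 45) + 4068289 - 1*(-116 - 45)*2017) - 350741 = (-161 + 4068289 - 1*(-161)*2017) - 350741 = (-161 + 4068289 + 324737) - 350741 = 4392865 - 350741 = 4042124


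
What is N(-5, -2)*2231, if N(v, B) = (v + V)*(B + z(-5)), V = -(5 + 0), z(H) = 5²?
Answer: -513130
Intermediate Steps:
z(H) = 25
V = -5 (V = -1*5 = -5)
N(v, B) = (-5 + v)*(25 + B) (N(v, B) = (v - 5)*(B + 25) = (-5 + v)*(25 + B))
N(-5, -2)*2231 = (-125 - 5*(-2) + 25*(-5) - 2*(-5))*2231 = (-125 + 10 - 125 + 10)*2231 = -230*2231 = -513130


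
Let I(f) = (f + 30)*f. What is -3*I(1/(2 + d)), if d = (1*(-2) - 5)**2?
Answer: -1531/867 ≈ -1.7659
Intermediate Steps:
d = 49 (d = (-2 - 5)**2 = (-7)**2 = 49)
I(f) = f*(30 + f) (I(f) = (30 + f)*f = f*(30 + f))
-3*I(1/(2 + d)) = -3*(30 + 1/(2 + 49))/(2 + 49) = -3*(30 + 1/51)/51 = -(30 + 1/51)/17 = -1531/(17*51) = -3*1531/2601 = -1531/867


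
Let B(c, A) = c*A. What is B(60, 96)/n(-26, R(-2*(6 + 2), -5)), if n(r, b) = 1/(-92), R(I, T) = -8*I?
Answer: -529920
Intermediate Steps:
n(r, b) = -1/92
B(c, A) = A*c
B(60, 96)/n(-26, R(-2*(6 + 2), -5)) = (96*60)/(-1/92) = 5760*(-92) = -529920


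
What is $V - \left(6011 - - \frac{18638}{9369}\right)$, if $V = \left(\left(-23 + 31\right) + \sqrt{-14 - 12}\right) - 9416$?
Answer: $- \frac{144479249}{9369} + i \sqrt{26} \approx -15421.0 + 5.099 i$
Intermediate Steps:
$V = -9408 + i \sqrt{26}$ ($V = \left(8 + \sqrt{-26}\right) - 9416 = \left(8 + i \sqrt{26}\right) - 9416 = -9408 + i \sqrt{26} \approx -9408.0 + 5.099 i$)
$V - \left(6011 - - \frac{18638}{9369}\right) = \left(-9408 + i \sqrt{26}\right) - \left(6011 - - \frac{18638}{9369}\right) = \left(-9408 + i \sqrt{26}\right) - \left(6011 + \frac{18638}{9369}\right) = \left(-9408 + i \sqrt{26}\right) - \frac{56335697}{9369} = - \frac{144479249}{9369} + i \sqrt{26}$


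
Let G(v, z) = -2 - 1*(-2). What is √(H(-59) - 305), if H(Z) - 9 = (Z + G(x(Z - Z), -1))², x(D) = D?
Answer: 7*√65 ≈ 56.436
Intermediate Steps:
G(v, z) = 0 (G(v, z) = -2 + 2 = 0)
H(Z) = 9 + Z² (H(Z) = 9 + (Z + 0)² = 9 + Z²)
√(H(-59) - 305) = √((9 + (-59)²) - 305) = √((9 + 3481) - 305) = √(3490 - 305) = √3185 = 7*√65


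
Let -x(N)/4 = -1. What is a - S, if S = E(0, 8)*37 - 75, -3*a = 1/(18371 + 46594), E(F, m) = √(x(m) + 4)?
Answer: 14617124/194895 - 74*√2 ≈ -29.652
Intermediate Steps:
x(N) = 4 (x(N) = -4*(-1) = 4)
E(F, m) = 2*√2 (E(F, m) = √(4 + 4) = √8 = 2*√2)
a = -1/194895 (a = -1/(3*(18371 + 46594)) = -⅓/64965 = -⅓*1/64965 = -1/194895 ≈ -5.1310e-6)
S = -75 + 74*√2 (S = (2*√2)*37 - 75 = 74*√2 - 75 = -75 + 74*√2 ≈ 29.652)
a - S = -1/194895 - (-75 + 74*√2) = -1/194895 + (75 - 74*√2) = 14617124/194895 - 74*√2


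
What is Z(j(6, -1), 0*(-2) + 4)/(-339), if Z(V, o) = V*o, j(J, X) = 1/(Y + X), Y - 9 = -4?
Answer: -1/339 ≈ -0.0029499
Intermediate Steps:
Y = 5 (Y = 9 - 4 = 5)
j(J, X) = 1/(5 + X)
Z(j(6, -1), 0*(-2) + 4)/(-339) = ((0*(-2) + 4)/(5 - 1))/(-339) = ((0 + 4)/4)*(-1/339) = ((1/4)*4)*(-1/339) = 1*(-1/339) = -1/339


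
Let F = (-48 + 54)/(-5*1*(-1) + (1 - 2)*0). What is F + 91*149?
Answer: 67801/5 ≈ 13560.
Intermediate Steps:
F = 6/5 (F = 6/(-5*(-1) - 1*0) = 6/(5 + 0) = 6/5 ≈ 1.2000)
F + 91*149 = 6/5 + 91*149 = 6/5 + 13559 = 67801/5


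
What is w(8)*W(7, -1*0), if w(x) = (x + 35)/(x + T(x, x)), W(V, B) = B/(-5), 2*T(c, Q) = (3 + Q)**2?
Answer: 0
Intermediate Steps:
T(c, Q) = (3 + Q)**2/2
W(V, B) = -B/5 (W(V, B) = B*(-1/5) = -B/5)
w(x) = (35 + x)/(x + (3 + x)**2/2) (w(x) = (x + 35)/(x + (3 + x)**2/2) = (35 + x)/(x + (3 + x)**2/2))
w(8)*W(7, -1*0) = (2*(35 + 8)/((3 + 8)**2 + 2*8))*(-(-1)*0/5) = (2*43/(11**2 + 16))*(-1/5*0) = (2*43/(121 + 16))*0 = (2*43/137)*0 = (2*(1/137)*43)*0 = (86/137)*0 = 0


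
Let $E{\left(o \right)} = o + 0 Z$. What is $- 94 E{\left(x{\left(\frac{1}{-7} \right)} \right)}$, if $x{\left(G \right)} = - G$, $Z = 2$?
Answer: $- \frac{94}{7} \approx -13.429$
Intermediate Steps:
$E{\left(o \right)} = o$ ($E{\left(o \right)} = o + 0 \cdot 2 = o + 0 = o$)
$- 94 E{\left(x{\left(\frac{1}{-7} \right)} \right)} = - 94 \left(- \frac{1}{-7}\right) = - 94 \left(\left(-1\right) \left(- \frac{1}{7}\right)\right) = \left(-94\right) \frac{1}{7} = - \frac{94}{7}$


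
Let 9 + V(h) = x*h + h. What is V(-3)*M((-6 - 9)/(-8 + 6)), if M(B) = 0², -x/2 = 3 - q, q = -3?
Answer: 0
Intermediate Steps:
x = -12 (x = -2*(3 - 1*(-3)) = -2*(3 + 3) = -2*6 = -12)
V(h) = -9 - 11*h (V(h) = -9 + (-12*h + h) = -9 - 11*h)
M(B) = 0
V(-3)*M((-6 - 9)/(-8 + 6)) = (-9 - 11*(-3))*0 = (-9 + 33)*0 = 24*0 = 0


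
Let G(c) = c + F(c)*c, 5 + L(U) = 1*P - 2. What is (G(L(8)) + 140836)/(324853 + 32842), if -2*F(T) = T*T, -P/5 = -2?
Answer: 281651/715390 ≈ 0.39370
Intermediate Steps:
P = 10 (P = -5*(-2) = 10)
L(U) = 3 (L(U) = -5 + (1*10 - 2) = -5 + (10 - 2) = -5 + 8 = 3)
F(T) = -T**2/2 (F(T) = -T*T/2 = -T**2/2)
G(c) = c - c**3/2 (G(c) = c + (-c**2/2)*c = c - c**3/2)
(G(L(8)) + 140836)/(324853 + 32842) = ((3 - 1/2*3**3) + 140836)/(324853 + 32842) = ((3 - 1/2*27) + 140836)/357695 = ((3 - 27/2) + 140836)*(1/357695) = (-21/2 + 140836)*(1/357695) = (281651/2)*(1/357695) = 281651/715390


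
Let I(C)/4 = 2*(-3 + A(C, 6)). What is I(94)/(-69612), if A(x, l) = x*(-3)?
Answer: 190/5801 ≈ 0.032753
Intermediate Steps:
A(x, l) = -3*x
I(C) = -24 - 24*C (I(C) = 4*(2*(-3 - 3*C)) = 4*(-6 - 6*C) = -24 - 24*C)
I(94)/(-69612) = (-24 - 24*94)/(-69612) = (-24 - 2256)*(-1/69612) = -2280*(-1/69612) = 190/5801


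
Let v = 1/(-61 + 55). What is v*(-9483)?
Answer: 3161/2 ≈ 1580.5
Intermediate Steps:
v = -⅙ (v = 1/(-6) = -⅙ ≈ -0.16667)
v*(-9483) = -⅙*(-9483) = 3161/2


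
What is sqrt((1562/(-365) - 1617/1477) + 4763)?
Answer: 2*sqrt(7054738581055)/77015 ≈ 68.976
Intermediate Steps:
sqrt((1562/(-365) - 1617/1477) + 4763) = sqrt((1562*(-1/365) - 1617*1/1477) + 4763) = sqrt((-1562/365 - 231/211) + 4763) = sqrt(-413897/77015 + 4763) = sqrt(366408548/77015) = 2*sqrt(7054738581055)/77015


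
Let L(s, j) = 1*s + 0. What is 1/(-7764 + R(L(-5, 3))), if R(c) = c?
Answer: -1/7769 ≈ -0.00012872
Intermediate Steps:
L(s, j) = s (L(s, j) = s + 0 = s)
1/(-7764 + R(L(-5, 3))) = 1/(-7764 - 5) = 1/(-7769) = -1/7769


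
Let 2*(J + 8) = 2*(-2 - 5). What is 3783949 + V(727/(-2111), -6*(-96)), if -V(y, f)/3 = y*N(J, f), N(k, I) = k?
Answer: 7987883624/2111 ≈ 3.7839e+6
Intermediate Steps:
J = -15 (J = -8 + (2*(-2 - 5))/2 = -8 + (2*(-7))/2 = -8 + (½)*(-14) = -8 - 7 = -15)
V(y, f) = 45*y (V(y, f) = -3*y*(-15) = -(-45)*y = 45*y)
3783949 + V(727/(-2111), -6*(-96)) = 3783949 + 45*(727/(-2111)) = 3783949 + 45*(727*(-1/2111)) = 3783949 + 45*(-727/2111) = 3783949 - 32715/2111 = 7987883624/2111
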